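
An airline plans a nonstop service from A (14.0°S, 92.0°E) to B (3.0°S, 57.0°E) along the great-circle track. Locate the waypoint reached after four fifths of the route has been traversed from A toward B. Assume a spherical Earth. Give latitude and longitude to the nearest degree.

≈ (5°S, 64°E)

From cos δ = sin φ₁ sin φ₂ + cos φ₁ cos φ₂ cos Δλ, the central angle is δ ≈ 0.633 rad (36.3°).
Interpolate at f = 4/5 with slerp weights a = sin((1−f)δ)/sin δ ≈ 0.213, b = sin(fδ)/sin δ ≈ 0.820.
p = a·p₁ + b·p₂ ≈ (0.439, 0.894, -0.095); φ = arcsin(p_z) ≈ -5.43°, λ = atan2(p_y, p_x) ≈ 63.85°.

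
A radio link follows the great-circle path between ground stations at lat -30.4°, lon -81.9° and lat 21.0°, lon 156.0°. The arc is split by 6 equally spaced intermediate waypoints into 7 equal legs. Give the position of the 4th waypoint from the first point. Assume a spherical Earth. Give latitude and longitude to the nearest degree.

Convert each endpoint to a unit vector on the sphere (x = cos φ cos λ, y = cos φ sin λ, z = sin φ).
The central angle between the endpoints is δ = arccos(p₁·p₂) ≈ 2.226 rad (127.5°).
Interpolate at f = 4/7 with slerp weights a = sin((1−f)δ)/sin δ ≈ 1.029, b = sin(fδ)/sin δ ≈ 1.205.
p = a·p₁ + b·p₂ ≈ (-0.903, -0.421, -0.089); φ = arcsin(p_z) ≈ -5.09°, λ = atan2(p_y, p_x) ≈ -155.01°.

≈ lat -5°, lon -155°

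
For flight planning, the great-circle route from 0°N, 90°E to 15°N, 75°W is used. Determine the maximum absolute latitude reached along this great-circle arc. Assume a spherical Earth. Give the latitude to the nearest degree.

≈ 46°N

The great circle lies in the plane with unit normal n̂ = (p₁ × p₂)/|p₁ × p₂|.
Here n̂_z ≈ -0.695; the vertex latitude is φ_max = arccos|n̂_z| ≈ 46.0°.
Check via Clairaut: cos φ_max = |cos φ₁| · sin C = cos(0.0°)·sin(44.0°) ≈ 0.695, again giving ≈ 46.0°.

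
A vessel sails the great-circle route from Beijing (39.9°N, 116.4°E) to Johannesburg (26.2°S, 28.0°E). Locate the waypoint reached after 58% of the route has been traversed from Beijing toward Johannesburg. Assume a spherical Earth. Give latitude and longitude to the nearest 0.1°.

Convert each endpoint to a unit vector on the sphere (x = cos φ cos λ, y = cos φ sin λ, z = sin φ).
The central angle between the endpoints is δ = arccos(p₁·p₂) ≈ 1.838 rad (105.3°).
Interpolate at f = 0.58 with slerp weights a = sin((1−f)δ)/sin δ ≈ 0.723, b = sin(fδ)/sin δ ≈ 0.907.
p = a·p₁ + b·p₂ ≈ (0.472, 0.879, 0.063); φ = arcsin(p_z) ≈ 3.63°, λ = atan2(p_y, p_x) ≈ 61.76°.

≈ 3.6°N, 61.8°E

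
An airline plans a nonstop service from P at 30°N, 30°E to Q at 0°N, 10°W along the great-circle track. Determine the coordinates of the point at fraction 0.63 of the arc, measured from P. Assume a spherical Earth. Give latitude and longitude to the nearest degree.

Write both endpoints as unit vectors p₁, p₂ with components (cos φ cos λ, cos φ sin λ, sin φ).
The central angle between the endpoints is δ = arccos(p₁·p₂) ≈ 0.845 rad (48.4°).
Interpolate at f = 0.63 with slerp weights a = sin((1−f)δ)/sin δ ≈ 0.411, b = sin(fδ)/sin δ ≈ 0.679.
p = a·p₁ + b·p₂ ≈ (0.977, 0.060, 0.206); φ = arcsin(p_z) ≈ 11.87°, λ = atan2(p_y, p_x) ≈ 3.53°.

≈ 12°N, 4°E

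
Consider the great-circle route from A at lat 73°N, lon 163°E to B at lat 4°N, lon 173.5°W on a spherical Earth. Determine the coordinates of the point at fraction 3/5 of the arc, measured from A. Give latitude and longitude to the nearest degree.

Convert each endpoint to a unit vector on the sphere (x = cos φ cos λ, y = cos φ sin λ, z = sin φ).
The central angle between the endpoints is δ = arccos(p₁·p₂) ≈ 1.230 rad (70.5°).
Interpolate at f = 3/5 with slerp weights a = sin((1−f)δ)/sin δ ≈ 0.501, b = sin(fδ)/sin δ ≈ 0.714.
p = a·p₁ + b·p₂ ≈ (-0.848, -0.038, 0.529); φ = arcsin(p_z) ≈ 31.95°, λ = atan2(p_y, p_x) ≈ -177.45°.

≈ lat 32°N, lon 177°W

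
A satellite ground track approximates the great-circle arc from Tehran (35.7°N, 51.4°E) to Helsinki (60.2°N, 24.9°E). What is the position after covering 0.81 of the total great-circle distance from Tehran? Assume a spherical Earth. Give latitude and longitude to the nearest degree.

≈ (56°N, 32°E)

Convert each endpoint to a unit vector on the sphere (x = cos φ cos λ, y = cos φ sin λ, z = sin φ).
The central angle between the endpoints is δ = arccos(p₁·p₂) ≈ 0.521 rad (29.8°).
Interpolate at f = 0.81 with slerp weights a = sin((1−f)δ)/sin δ ≈ 0.199, b = sin(fδ)/sin δ ≈ 0.823.
p = a·p₁ + b·p₂ ≈ (0.472, 0.298, 0.830); φ = arcsin(p_z) ≈ 56.09°, λ = atan2(p_y, p_x) ≈ 32.31°.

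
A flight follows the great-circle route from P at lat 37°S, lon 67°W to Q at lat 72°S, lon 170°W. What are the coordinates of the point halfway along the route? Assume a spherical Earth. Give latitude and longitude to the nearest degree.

≈ lat 63°S, lon 89°W

Write both endpoints as unit vectors p₁, p₂ with components (cos φ cos λ, cos φ sin λ, sin φ).
The central angle between the endpoints is δ = arccos(p₁·p₂) ≈ 1.028 rad (58.9°).
Interpolate at f = 1/2 with slerp weights a = sin((1−f)δ)/sin δ ≈ 0.574, b = sin(fδ)/sin δ ≈ 0.574.
p = a·p₁ + b·p₂ ≈ (0.004, -0.453, -0.892); φ = arcsin(p_z) ≈ -63.07°, λ = atan2(p_y, p_x) ≈ -89.44°.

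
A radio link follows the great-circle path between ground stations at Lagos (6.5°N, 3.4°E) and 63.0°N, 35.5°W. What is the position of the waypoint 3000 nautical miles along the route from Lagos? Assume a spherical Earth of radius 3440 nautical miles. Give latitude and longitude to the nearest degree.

Write both endpoints as unit vectors p₁, p₂ with components (cos φ cos λ, cos φ sin λ, sin φ).
The central angle between the endpoints is δ = arccos(p₁·p₂) ≈ 1.102 rad (63.1°). The total great-circle distance is δ·R ≈ 1.102 × 3440 ≈ 3791 nmi, so the target fraction is f = 3000/3791 ≈ 0.791.
Interpolate at f ≈ 0.791 with slerp weights a = sin((1−f)δ)/sin δ ≈ 0.255, b = sin(fδ)/sin δ ≈ 0.858.
p = a·p₁ + b·p₂ ≈ (0.570, -0.211, 0.794); φ = arcsin(p_z) ≈ 52.53°, λ = atan2(p_y, p_x) ≈ -20.32°.

≈ 53°N, 20°W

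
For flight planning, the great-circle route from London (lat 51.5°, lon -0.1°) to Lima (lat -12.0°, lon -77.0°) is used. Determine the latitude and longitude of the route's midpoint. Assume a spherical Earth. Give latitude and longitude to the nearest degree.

≈ lat 24°, lon -49°

Convert each endpoint to a unit vector on the sphere (x = cos φ cos λ, y = cos φ sin λ, z = sin φ).
The central angle between the endpoints is δ = arccos(p₁·p₂) ≈ 1.596 rad (91.4°).
Interpolate at f = 1/2 with slerp weights a = sin((1−f)δ)/sin δ ≈ 0.716, b = sin(fδ)/sin δ ≈ 0.716.
p = a·p₁ + b·p₂ ≈ (0.603, -0.683, 0.411); φ = arcsin(p_z) ≈ 24.30°, λ = atan2(p_y, p_x) ≈ -48.55°.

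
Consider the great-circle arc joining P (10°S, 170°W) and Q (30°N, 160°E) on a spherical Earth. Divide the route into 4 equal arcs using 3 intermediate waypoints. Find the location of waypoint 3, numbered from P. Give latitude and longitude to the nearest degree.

≈ (20°N, 169°E)

Write both endpoints as unit vectors p₁, p₂ with components (cos φ cos λ, cos φ sin λ, sin φ).
The central angle between the endpoints is δ = arccos(p₁·p₂) ≈ 0.861 rad (49.3°).
Interpolate at f = 3/4 with slerp weights a = sin((1−f)δ)/sin δ ≈ 0.282, b = sin(fδ)/sin δ ≈ 0.793.
p = a·p₁ + b·p₂ ≈ (-0.919, 0.187, 0.348); φ = arcsin(p_z) ≈ 20.35°, λ = atan2(p_y, p_x) ≈ 168.50°.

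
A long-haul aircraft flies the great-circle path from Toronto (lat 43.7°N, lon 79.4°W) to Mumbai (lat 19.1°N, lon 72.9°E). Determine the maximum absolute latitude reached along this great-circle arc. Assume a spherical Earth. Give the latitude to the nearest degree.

The great circle lies in the plane with unit normal n̂ = (p₁ × p₂)/|p₁ × p₂|.
Here n̂_z ≈ +0.343; the vertex latitude is φ_max = arccos|n̂_z| ≈ 69.9°.
Check via Clairaut: cos φ_max = |cos φ₁| · sin C = cos(43.7°)·sin(28.3°) ≈ 0.343, again giving ≈ 69.9°.

≈ 70°N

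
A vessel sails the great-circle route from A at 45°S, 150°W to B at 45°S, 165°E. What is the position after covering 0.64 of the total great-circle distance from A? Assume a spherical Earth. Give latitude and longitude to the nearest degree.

Convert each endpoint to a unit vector on the sphere (x = cos φ cos λ, y = cos φ sin λ, z = sin φ).
The central angle between the endpoints is δ = arccos(p₁·p₂) ≈ 0.548 rad (31.4°).
Interpolate at f = 0.64 with slerp weights a = sin((1−f)δ)/sin δ ≈ 0.376, b = sin(fδ)/sin δ ≈ 0.659.
p = a·p₁ + b·p₂ ≈ (-0.681, -0.012, -0.732); φ = arcsin(p_z) ≈ -47.08°, λ = atan2(p_y, p_x) ≈ -178.96°.

≈ 47°S, 179°W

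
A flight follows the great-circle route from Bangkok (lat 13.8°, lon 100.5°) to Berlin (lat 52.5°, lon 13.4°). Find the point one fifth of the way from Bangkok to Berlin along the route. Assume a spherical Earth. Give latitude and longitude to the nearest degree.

Convert each endpoint to a unit vector on the sphere (x = cos φ cos λ, y = cos φ sin λ, z = sin φ).
The central angle between the endpoints is δ = arccos(p₁·p₂) ≈ 1.350 rad (77.3°).
Interpolate at f = 1/5 with slerp weights a = sin((1−f)δ)/sin δ ≈ 0.904, b = sin(fδ)/sin δ ≈ 0.273.
p = a·p₁ + b·p₂ ≈ (0.002, 0.902, 0.432); φ = arcsin(p_z) ≈ 25.62°, λ = atan2(p_y, p_x) ≈ 89.88°.

≈ lat 26°, lon 90°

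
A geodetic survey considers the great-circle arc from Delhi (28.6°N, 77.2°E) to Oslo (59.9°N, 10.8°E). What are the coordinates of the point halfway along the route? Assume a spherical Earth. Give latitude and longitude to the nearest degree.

From cos δ = sin φ₁ sin φ₂ + cos φ₁ cos φ₂ cos Δλ, the central angle is δ ≈ 0.939 rad (53.8°).
Interpolate at f = 1/2 with slerp weights a = sin((1−f)δ)/sin δ ≈ 0.561, b = sin(fδ)/sin δ ≈ 0.561.
p = a·p₁ + b·p₂ ≈ (0.385, 0.533, 0.753); φ = arcsin(p_z) ≈ 48.89°, λ = atan2(p_y, p_x) ≈ 54.13°.

≈ 49°N, 54°E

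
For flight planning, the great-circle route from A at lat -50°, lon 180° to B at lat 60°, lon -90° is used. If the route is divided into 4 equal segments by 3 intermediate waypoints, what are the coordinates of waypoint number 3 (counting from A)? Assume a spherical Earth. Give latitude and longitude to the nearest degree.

≈ lat 36°, lon -125°

The haversine formula gives a central angle δ ≈ 2.296 rad (131.6°) between the endpoints.
Interpolate at f = 3/4 with slerp weights a = sin((1−f)δ)/sin δ ≈ 0.726, b = sin(fδ)/sin δ ≈ 1.321.
p = a·p₁ + b·p₂ ≈ (-0.466, -0.661, 0.588); φ = arcsin(p_z) ≈ 36.03°, λ = atan2(p_y, p_x) ≈ -125.23°.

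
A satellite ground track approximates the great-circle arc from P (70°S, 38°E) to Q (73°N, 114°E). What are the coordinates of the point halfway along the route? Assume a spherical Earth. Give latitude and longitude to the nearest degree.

≈ (2°N, 73°E)

Write both endpoints as unit vectors p₁, p₂ with components (cos φ cos λ, cos φ sin λ, sin φ).
The central angle between the endpoints is δ = arccos(p₁·p₂) ≈ 2.635 rad (151.0°).
Interpolate at f = 1/2 with slerp weights a = sin((1−f)δ)/sin δ ≈ 1.996, b = sin(fδ)/sin δ ≈ 1.996.
p = a·p₁ + b·p₂ ≈ (0.301, 0.953, 0.033); φ = arcsin(p_z) ≈ 1.90°, λ = atan2(p_y, p_x) ≈ 72.50°.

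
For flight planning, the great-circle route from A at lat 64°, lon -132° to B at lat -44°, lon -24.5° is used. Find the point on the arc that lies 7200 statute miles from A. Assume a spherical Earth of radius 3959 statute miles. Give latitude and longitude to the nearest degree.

The haversine formula gives a central angle δ ≈ 2.373 rad (136.0°) between the endpoints. The total great-circle distance is δ·R ≈ 2.373 × 3959 ≈ 9396 mi, so the target fraction is f = 7200/9396 ≈ 0.766.
Interpolate at f ≈ 0.766 with slerp weights a = sin((1−f)δ)/sin δ ≈ 0.758, b = sin(fδ)/sin δ ≈ 1.395.
p = a·p₁ + b·p₂ ≈ (0.691, -0.663, -0.288); φ = arcsin(p_z) ≈ -16.73°, λ = atan2(p_y, p_x) ≈ -43.83°.

≈ lat -17°, lon -44°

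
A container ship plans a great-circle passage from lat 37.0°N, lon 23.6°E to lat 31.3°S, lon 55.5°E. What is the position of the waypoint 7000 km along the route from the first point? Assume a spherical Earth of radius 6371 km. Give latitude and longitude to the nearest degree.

≈ lat 21°S, lon 50°E

From cos δ = sin φ₁ sin φ₂ + cos φ₁ cos φ₂ cos Δλ, the central angle is δ ≈ 1.301 rad (74.5°). The total great-circle distance is δ·R ≈ 1.301 × 6371 ≈ 8288 km, so the target fraction is f = 7000/8288 ≈ 0.845.
Interpolate at f ≈ 0.845 with slerp weights a = sin((1−f)δ)/sin δ ≈ 0.208, b = sin(fδ)/sin δ ≈ 0.924.
p = a·p₁ + b·p₂ ≈ (0.600, 0.717, -0.355); φ = arcsin(p_z) ≈ -20.78°, λ = atan2(p_y, p_x) ≈ 50.11°.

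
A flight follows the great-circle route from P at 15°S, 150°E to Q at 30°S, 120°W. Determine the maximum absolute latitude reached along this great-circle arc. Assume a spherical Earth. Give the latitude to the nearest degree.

The great circle lies in the plane with unit normal n̂ = (p₁ × p₂)/|p₁ × p₂|.
Here n̂_z ≈ +0.844; the vertex latitude is φ_max = arccos|n̂_z| ≈ 32.5°.

≈ 32°S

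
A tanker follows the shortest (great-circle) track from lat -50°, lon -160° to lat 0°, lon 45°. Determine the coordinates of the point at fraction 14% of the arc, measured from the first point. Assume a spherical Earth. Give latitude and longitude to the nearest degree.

The haversine formula gives a central angle δ ≈ 2.193 rad (125.6°) between the endpoints.
Interpolate at f = 0.14 with slerp weights a = sin((1−f)δ)/sin δ ≈ 1.170, b = sin(fδ)/sin δ ≈ 0.372.
p = a·p₁ + b·p₂ ≈ (-0.444, 0.006, -0.896); φ = arcsin(p_z) ≈ -63.66°, λ = atan2(p_y, p_x) ≈ 179.26°.

≈ lat -64°, lon 179°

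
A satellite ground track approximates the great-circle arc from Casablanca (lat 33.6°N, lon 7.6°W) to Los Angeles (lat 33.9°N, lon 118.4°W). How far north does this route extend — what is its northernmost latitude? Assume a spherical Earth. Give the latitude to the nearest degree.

≈ 50°N

The great circle lies in the plane with unit normal n̂ = (p₁ × p₂)/|p₁ × p₂|.
Here n̂_z ≈ -0.648; the vertex latitude is φ_max = arccos|n̂_z| ≈ 49.6°.
Check via Clairaut: cos φ_max = |cos φ₁| · sin C = cos(33.6°)·sin(51.0°) ≈ 0.648, again giving ≈ 49.6°.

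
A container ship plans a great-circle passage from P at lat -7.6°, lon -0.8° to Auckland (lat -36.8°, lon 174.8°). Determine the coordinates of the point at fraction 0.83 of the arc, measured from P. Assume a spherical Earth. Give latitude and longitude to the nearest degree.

≈ lat -60°, lon 170°

Convert each endpoint to a unit vector on the sphere (x = cos φ cos λ, y = cos φ sin λ, z = sin φ).
The central angle between the endpoints is δ = arccos(p₁·p₂) ≈ 2.363 rad (135.4°).
Interpolate at f = 0.83 with slerp weights a = sin((1−f)δ)/sin δ ≈ 0.557, b = sin(fδ)/sin δ ≈ 1.317.
p = a·p₁ + b·p₂ ≈ (-0.498, 0.088, -0.863); φ = arcsin(p_z) ≈ -59.61°, λ = atan2(p_y, p_x) ≈ 170.00°.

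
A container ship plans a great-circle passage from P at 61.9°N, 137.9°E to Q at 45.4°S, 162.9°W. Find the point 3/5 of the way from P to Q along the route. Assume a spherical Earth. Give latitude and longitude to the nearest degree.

≈ 2°S, 178°E

Convert each endpoint to a unit vector on the sphere (x = cos φ cos λ, y = cos φ sin λ, z = sin φ).
The central angle between the endpoints is δ = arccos(p₁·p₂) ≈ 2.047 rad (117.3°).
Interpolate at f = 3/5 with slerp weights a = sin((1−f)δ)/sin δ ≈ 0.822, b = sin(fδ)/sin δ ≈ 1.060.
p = a·p₁ + b·p₂ ≈ (-0.999, 0.041, -0.030); φ = arcsin(p_z) ≈ -1.70°, λ = atan2(p_y, p_x) ≈ 177.67°.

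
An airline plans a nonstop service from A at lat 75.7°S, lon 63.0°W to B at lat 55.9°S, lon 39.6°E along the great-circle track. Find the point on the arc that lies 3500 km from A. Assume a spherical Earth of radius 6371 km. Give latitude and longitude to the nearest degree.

Convert each endpoint to a unit vector on the sphere (x = cos φ cos λ, y = cos φ sin λ, z = sin φ).
The central angle between the endpoints is δ = arccos(p₁·p₂) ≈ 0.689 rad (39.4°). The total great-circle distance is δ·R ≈ 0.689 × 6371 ≈ 4386 km, so the target fraction is f = 3500/4386 ≈ 0.798.
Interpolate at f ≈ 0.798 with slerp weights a = sin((1−f)δ)/sin δ ≈ 0.218, b = sin(fδ)/sin δ ≈ 0.822.
p = a·p₁ + b·p₂ ≈ (0.379, 0.246, -0.892); φ = arcsin(p_z) ≈ -63.13°, λ = atan2(p_y, p_x) ≈ 32.92°.

≈ lat 63°S, lon 33°E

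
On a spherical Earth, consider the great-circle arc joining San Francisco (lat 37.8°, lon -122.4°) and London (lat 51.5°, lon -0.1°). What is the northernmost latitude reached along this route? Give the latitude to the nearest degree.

≈ 65°

The great circle lies in the plane with unit normal n̂ = (p₁ × p₂)/|p₁ × p₂|.
Here n̂_z ≈ +0.426; the vertex latitude is φ_max = arccos|n̂_z| ≈ 64.8°.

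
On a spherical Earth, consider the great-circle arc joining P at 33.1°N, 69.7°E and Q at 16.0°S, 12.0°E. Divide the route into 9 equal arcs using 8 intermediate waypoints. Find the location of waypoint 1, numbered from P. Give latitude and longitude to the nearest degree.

Convert each endpoint to a unit vector on the sphere (x = cos φ cos λ, y = cos φ sin λ, z = sin φ).
The central angle between the endpoints is δ = arccos(p₁·p₂) ≈ 1.287 rad (73.8°).
Interpolate at f = 1/9 with slerp weights a = sin((1−f)δ)/sin δ ≈ 0.948, b = sin(fδ)/sin δ ≈ 0.148.
p = a·p₁ + b·p₂ ≈ (0.415, 0.775, 0.477); φ = arcsin(p_z) ≈ 28.48°, λ = atan2(p_y, p_x) ≈ 61.81°.

≈ 28°N, 62°E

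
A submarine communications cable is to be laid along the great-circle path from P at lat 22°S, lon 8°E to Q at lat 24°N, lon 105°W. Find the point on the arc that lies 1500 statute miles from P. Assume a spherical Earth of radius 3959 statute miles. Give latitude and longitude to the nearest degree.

≈ lat 15°S, lon 14°W

The haversine formula gives a central angle δ ≈ 2.075 rad (118.9°) between the endpoints. The total great-circle distance is δ·R ≈ 2.075 × 3959 ≈ 8216 mi, so the target fraction is f = 1500/8216 ≈ 0.183.
Interpolate at f ≈ 0.183 with slerp weights a = sin((1−f)δ)/sin δ ≈ 1.133, b = sin(fδ)/sin δ ≈ 0.423.
p = a·p₁ + b·p₂ ≈ (0.941, -0.227, -0.253); φ = arcsin(p_z) ≈ -14.64°, λ = atan2(p_y, p_x) ≈ -13.54°.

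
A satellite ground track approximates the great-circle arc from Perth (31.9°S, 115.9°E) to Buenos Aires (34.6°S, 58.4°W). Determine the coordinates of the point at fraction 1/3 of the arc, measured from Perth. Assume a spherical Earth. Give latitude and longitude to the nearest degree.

≈ 69°S, 107°E

Convert each endpoint to a unit vector on the sphere (x = cos φ cos λ, y = cos φ sin λ, z = sin φ).
The central angle between the endpoints is δ = arccos(p₁·p₂) ≈ 1.977 rad (113.3°).
Interpolate at f = 1/3 with slerp weights a = sin((1−f)δ)/sin δ ≈ 1.054, b = sin(fδ)/sin δ ≈ 0.667.
p = a·p₁ + b·p₂ ≈ (-0.103, 0.338, -0.936); φ = arcsin(p_z) ≈ -69.32°, λ = atan2(p_y, p_x) ≈ 107.02°.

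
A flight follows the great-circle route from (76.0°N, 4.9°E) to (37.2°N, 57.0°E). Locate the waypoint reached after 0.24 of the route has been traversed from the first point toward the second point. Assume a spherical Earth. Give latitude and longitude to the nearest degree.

≈ (69°N, 32°E)

Write both endpoints as unit vectors p₁, p₂ with components (cos φ cos λ, cos φ sin λ, sin φ).
The central angle between the endpoints is δ = arccos(p₁·p₂) ≈ 0.788 rad (45.2°).
Interpolate at f = 0.24 with slerp weights a = sin((1−f)δ)/sin δ ≈ 0.795, b = sin(fδ)/sin δ ≈ 0.265.
p = a·p₁ + b·p₂ ≈ (0.307, 0.194, 0.932); φ = arcsin(p_z) ≈ 68.73°, λ = atan2(p_y, p_x) ≈ 32.26°.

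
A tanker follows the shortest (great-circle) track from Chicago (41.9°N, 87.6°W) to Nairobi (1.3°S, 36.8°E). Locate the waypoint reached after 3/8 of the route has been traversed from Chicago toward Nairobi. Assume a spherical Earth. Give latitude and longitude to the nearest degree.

≈ 44°N, 27°W

Convert each endpoint to a unit vector on the sphere (x = cos φ cos λ, y = cos φ sin λ, z = sin φ).
The central angle between the endpoints is δ = arccos(p₁·p₂) ≈ 2.021 rad (115.8°).
Interpolate at f = 3/8 with slerp weights a = sin((1−f)δ)/sin δ ≈ 1.059, b = sin(fδ)/sin δ ≈ 0.764.
p = a·p₁ + b·p₂ ≈ (0.644, -0.330, 0.690); φ = arcsin(p_z) ≈ 43.61°, λ = atan2(p_y, p_x) ≈ -27.12°.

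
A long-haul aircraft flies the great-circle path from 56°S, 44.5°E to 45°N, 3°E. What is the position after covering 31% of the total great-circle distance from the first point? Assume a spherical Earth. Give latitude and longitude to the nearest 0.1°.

≈ 25.3°S, 27.3°E

Write both endpoints as unit vectors p₁, p₂ with components (cos φ cos λ, cos φ sin λ, sin φ).
The central angle between the endpoints is δ = arccos(p₁·p₂) ≈ 1.865 rad (106.9°).
Interpolate at f = 0.31 with slerp weights a = sin((1−f)δ)/sin δ ≈ 1.003, b = sin(fδ)/sin δ ≈ 0.571.
p = a·p₁ + b·p₂ ≈ (0.803, 0.414, -0.428); φ = arcsin(p_z) ≈ -25.33°, λ = atan2(p_y, p_x) ≈ 27.28°.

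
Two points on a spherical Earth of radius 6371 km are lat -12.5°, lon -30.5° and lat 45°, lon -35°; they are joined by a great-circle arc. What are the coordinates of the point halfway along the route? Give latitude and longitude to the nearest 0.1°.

≈ lat 16.3°, lon -32.4°

The haversine formula gives a central angle δ ≈ 1.006 rad (57.6°) between the endpoints.
Interpolate at f = 1/2 with slerp weights a = sin((1−f)δ)/sin δ ≈ 0.571, b = sin(fδ)/sin δ ≈ 0.571.
p = a·p₁ + b·p₂ ≈ (0.811, -0.514, 0.280); φ = arcsin(p_z) ≈ 16.26°, λ = atan2(p_y, p_x) ≈ -32.39°.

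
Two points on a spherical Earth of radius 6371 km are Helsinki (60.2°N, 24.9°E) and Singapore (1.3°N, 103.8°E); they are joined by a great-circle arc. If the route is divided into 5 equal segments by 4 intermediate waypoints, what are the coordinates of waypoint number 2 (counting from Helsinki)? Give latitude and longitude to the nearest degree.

≈ 43°N, 73°E

From cos δ = sin φ₁ sin φ₂ + cos φ₁ cos φ₂ cos Δλ, the central angle is δ ≈ 1.455 rad (83.4°).
Interpolate at f = 2/5 with slerp weights a = sin((1−f)δ)/sin δ ≈ 0.771, b = sin(fδ)/sin δ ≈ 0.553.
p = a·p₁ + b·p₂ ≈ (0.216, 0.699, 0.682); φ = arcsin(p_z) ≈ 43.00°, λ = atan2(p_y, p_x) ≈ 72.84°.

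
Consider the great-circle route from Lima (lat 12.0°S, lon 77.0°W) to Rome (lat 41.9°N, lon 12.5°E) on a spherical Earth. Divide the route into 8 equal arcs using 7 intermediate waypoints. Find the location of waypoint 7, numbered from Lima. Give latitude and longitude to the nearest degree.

≈ lat 39°N, lon 3°W

Convert each endpoint to a unit vector on the sphere (x = cos φ cos λ, y = cos φ sin λ, z = sin φ).
The central angle between the endpoints is δ = arccos(p₁·p₂) ≈ 1.704 rad (97.6°).
Interpolate at f = 7/8 with slerp weights a = sin((1−f)δ)/sin δ ≈ 0.213, b = sin(fδ)/sin δ ≈ 1.006.
p = a·p₁ + b·p₂ ≈ (0.778, -0.041, 0.627); φ = arcsin(p_z) ≈ 38.85°, λ = atan2(p_y, p_x) ≈ -3.03°.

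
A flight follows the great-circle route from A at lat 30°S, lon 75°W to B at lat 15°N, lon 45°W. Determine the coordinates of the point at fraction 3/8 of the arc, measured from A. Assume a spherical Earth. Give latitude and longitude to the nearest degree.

≈ lat 13°S, lon 63°W

From cos δ = sin φ₁ sin φ₂ + cos φ₁ cos φ₂ cos Δλ, the central angle is δ ≈ 0.933 rad (53.5°).
Interpolate at f = 3/8 with slerp weights a = sin((1−f)δ)/sin δ ≈ 0.685, b = sin(fδ)/sin δ ≈ 0.427.
p = a·p₁ + b·p₂ ≈ (0.445, -0.865, -0.232); φ = arcsin(p_z) ≈ -13.43°, λ = atan2(p_y, p_x) ≈ -62.77°.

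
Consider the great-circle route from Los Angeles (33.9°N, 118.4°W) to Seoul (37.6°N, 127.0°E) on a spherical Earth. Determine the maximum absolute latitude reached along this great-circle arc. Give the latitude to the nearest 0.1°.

The great circle lies in the plane with unit normal n̂ = (p₁ × p₂)/|p₁ × p₂|.
Here n̂_z ≈ -0.599; the vertex latitude is φ_max = arccos|n̂_z| ≈ 53.2°.
Check via Clairaut: cos φ_max = |cos φ₁| · sin C = cos(33.9°)·sin(46.2°) ≈ 0.599, again giving ≈ 53.2°.

≈ 53.2°N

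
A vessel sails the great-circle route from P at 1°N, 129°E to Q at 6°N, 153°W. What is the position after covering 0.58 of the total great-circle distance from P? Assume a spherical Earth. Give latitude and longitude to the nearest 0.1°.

≈ 4.9°N, 174.1°E

Convert each endpoint to a unit vector on the sphere (x = cos φ cos λ, y = cos φ sin λ, z = sin φ).
The central angle between the endpoints is δ = arccos(p₁·p₂) ≈ 1.361 rad (78.0°).
Interpolate at f = 0.58 with slerp weights a = sin((1−f)δ)/sin δ ≈ 0.553, b = sin(fδ)/sin δ ≈ 0.726.
p = a·p₁ + b·p₂ ≈ (-0.991, 0.102, 0.086); φ = arcsin(p_z) ≈ 4.91°, λ = atan2(p_y, p_x) ≈ 174.12°.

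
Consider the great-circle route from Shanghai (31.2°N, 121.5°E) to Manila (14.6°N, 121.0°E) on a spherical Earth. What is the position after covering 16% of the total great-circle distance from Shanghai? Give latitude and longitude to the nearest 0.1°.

≈ 28.5°N, 121.4°E

Write both endpoints as unit vectors p₁, p₂ with components (cos φ cos λ, cos φ sin λ, sin φ).
The central angle between the endpoints is δ = arccos(p₁·p₂) ≈ 0.290 rad (16.6°).
Interpolate at f = 0.16 with slerp weights a = sin((1−f)δ)/sin δ ≈ 0.843, b = sin(fδ)/sin δ ≈ 0.162.
p = a·p₁ + b·p₂ ≈ (-0.458, 0.750, 0.478); φ = arcsin(p_z) ≈ 28.54°, λ = atan2(p_y, p_x) ≈ 121.41°.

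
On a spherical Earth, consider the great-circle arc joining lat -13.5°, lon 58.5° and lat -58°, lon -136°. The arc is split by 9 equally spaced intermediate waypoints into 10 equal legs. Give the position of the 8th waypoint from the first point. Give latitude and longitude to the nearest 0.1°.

≈ lat -77.6°, lon -161.9°

The haversine formula gives a central angle δ ≈ 1.876 rad (107.5°) between the endpoints.
Interpolate at f = 8/10 with slerp weights a = sin((1−f)δ)/sin δ ≈ 0.384, b = sin(fδ)/sin δ ≈ 1.046.
p = a·p₁ + b·p₂ ≈ (-0.203, -0.066, -0.977); φ = arcsin(p_z) ≈ -77.64°, λ = atan2(p_y, p_x) ≈ -161.92°.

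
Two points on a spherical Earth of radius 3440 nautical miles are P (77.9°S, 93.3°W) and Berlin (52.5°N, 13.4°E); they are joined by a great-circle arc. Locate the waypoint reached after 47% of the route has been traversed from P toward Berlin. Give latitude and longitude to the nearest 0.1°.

≈ (21.7°S, 7.7°W)

The haversine formula gives a central angle δ ≈ 2.519 rad (144.3°) between the endpoints.
Interpolate at f = 0.47 with slerp weights a = sin((1−f)δ)/sin δ ≈ 1.668, b = sin(fδ)/sin δ ≈ 1.588.
p = a·p₁ + b·p₂ ≈ (0.920, -0.125, -0.370); φ = arcsin(p_z) ≈ -21.74°, λ = atan2(p_y, p_x) ≈ -7.73°.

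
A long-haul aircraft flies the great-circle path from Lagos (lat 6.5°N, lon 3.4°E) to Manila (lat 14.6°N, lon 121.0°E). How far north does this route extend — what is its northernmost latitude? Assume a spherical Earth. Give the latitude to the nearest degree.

The great circle lies in the plane with unit normal n̂ = (p₁ × p₂)/|p₁ × p₂|.
Here n̂_z ≈ +0.937; the vertex latitude is φ_max = arccos|n̂_z| ≈ 20.4°.
Check via Clairaut: cos φ_max = |cos φ₁| · sin C = cos(6.5°)·sin(70.6°) ≈ 0.937, again giving ≈ 20.4°.

≈ 20°N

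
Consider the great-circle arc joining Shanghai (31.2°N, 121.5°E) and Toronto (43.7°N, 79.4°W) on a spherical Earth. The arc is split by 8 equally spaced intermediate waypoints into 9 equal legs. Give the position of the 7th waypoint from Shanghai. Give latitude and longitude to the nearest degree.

≈ (65°N, 96°W)

Write both endpoints as unit vectors p₁, p₂ with components (cos φ cos λ, cos φ sin λ, sin φ).
The central angle between the endpoints is δ = arccos(p₁·p₂) ≈ 1.792 rad (102.7°).
Interpolate at f = 7/9 with slerp weights a = sin((1−f)δ)/sin δ ≈ 0.398, b = sin(fδ)/sin δ ≈ 1.009.
p = a·p₁ + b·p₂ ≈ (-0.043, -0.427, 0.903); φ = arcsin(p_z) ≈ 64.57°, λ = atan2(p_y, p_x) ≈ -95.81°.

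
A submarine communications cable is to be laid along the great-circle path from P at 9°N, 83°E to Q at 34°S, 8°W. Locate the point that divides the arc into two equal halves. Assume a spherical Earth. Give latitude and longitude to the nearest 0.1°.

≈ 17.5°S, 42.6°E

The haversine formula gives a central angle δ ≈ 1.673 rad (95.8°) between the endpoints.
Interpolate at f = 1/2 with slerp weights a = sin((1−f)δ)/sin δ ≈ 0.746, b = sin(fδ)/sin δ ≈ 0.746.
p = a·p₁ + b·p₂ ≈ (0.702, 0.645, -0.300); φ = arcsin(p_z) ≈ -17.49°, λ = atan2(p_y, p_x) ≈ 42.58°.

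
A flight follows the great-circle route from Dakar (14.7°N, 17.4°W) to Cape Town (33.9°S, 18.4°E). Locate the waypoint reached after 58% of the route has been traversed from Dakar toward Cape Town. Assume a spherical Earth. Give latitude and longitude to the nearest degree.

Convert each endpoint to a unit vector on the sphere (x = cos φ cos λ, y = cos φ sin λ, z = sin φ).
The central angle between the endpoints is δ = arccos(p₁·p₂) ≈ 1.036 rad (59.4°).
Interpolate at f = 0.58 with slerp weights a = sin((1−f)δ)/sin δ ≈ 0.490, b = sin(fδ)/sin δ ≈ 0.657.
p = a·p₁ + b·p₂ ≈ (0.970, 0.030, -0.242); φ = arcsin(p_z) ≈ -14.02°, λ = atan2(p_y, p_x) ≈ 1.80°.

≈ (14°S, 2°E)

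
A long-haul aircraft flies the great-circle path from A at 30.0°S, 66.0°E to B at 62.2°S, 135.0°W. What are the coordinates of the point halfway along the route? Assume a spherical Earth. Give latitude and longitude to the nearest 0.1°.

≈ 71.6°S, 87.2°E

Write both endpoints as unit vectors p₁, p₂ with components (cos φ cos λ, cos φ sin λ, sin φ).
The central angle between the endpoints is δ = arccos(p₁·p₂) ≈ 1.506 rad (86.3°).
Interpolate at f = 1/2 with slerp weights a = sin((1−f)δ)/sin δ ≈ 0.685, b = sin(fδ)/sin δ ≈ 0.685.
p = a·p₁ + b·p₂ ≈ (0.015, 0.316, -0.949); φ = arcsin(p_z) ≈ -71.55°, λ = atan2(p_y, p_x) ≈ 87.21°.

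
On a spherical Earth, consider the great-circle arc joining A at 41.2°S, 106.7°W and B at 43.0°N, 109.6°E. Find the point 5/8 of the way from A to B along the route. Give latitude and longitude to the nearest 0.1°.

Write both endpoints as unit vectors p₁, p₂ with components (cos φ cos λ, cos φ sin λ, sin φ).
The central angle between the endpoints is δ = arccos(p₁·p₂) ≈ 2.674 rad (153.2°).
Interpolate at f = 5/8 with slerp weights a = sin((1−f)δ)/sin δ ≈ 1.871, b = sin(fδ)/sin δ ≈ 2.208.
p = a·p₁ + b·p₂ ≈ (-0.946, 0.173, 0.274); φ = arcsin(p_z) ≈ 15.88°, λ = atan2(p_y, p_x) ≈ 169.64°.

≈ 15.9°N, 169.6°E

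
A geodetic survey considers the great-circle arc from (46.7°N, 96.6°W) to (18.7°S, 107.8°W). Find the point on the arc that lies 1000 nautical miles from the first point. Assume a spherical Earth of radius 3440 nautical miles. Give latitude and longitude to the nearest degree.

≈ (30°N, 100°W)

The haversine formula gives a central angle δ ≈ 1.155 rad (66.2°) between the endpoints. The total great-circle distance is δ·R ≈ 1.155 × 3440 ≈ 3973 nmi, so the target fraction is f = 1000/3973 ≈ 0.252.
Interpolate at f ≈ 0.252 with slerp weights a = sin((1−f)δ)/sin δ ≈ 0.831, b = sin(fδ)/sin δ ≈ 0.313.
p = a·p₁ + b·p₂ ≈ (-0.156, -0.849, 0.505); φ = arcsin(p_z) ≈ 30.31°, λ = atan2(p_y, p_x) ≈ -100.43°.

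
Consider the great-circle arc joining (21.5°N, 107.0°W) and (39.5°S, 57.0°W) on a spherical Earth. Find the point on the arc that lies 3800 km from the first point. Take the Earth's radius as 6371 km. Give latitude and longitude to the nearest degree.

The haversine formula gives a central angle δ ≈ 1.340 rad (76.8°) between the endpoints. The total great-circle distance is δ·R ≈ 1.340 × 6371 ≈ 8540 km, so the target fraction is f = 3800/8540 ≈ 0.445.
Interpolate at f ≈ 0.445 with slerp weights a = sin((1−f)δ)/sin δ ≈ 0.696, b = sin(fδ)/sin δ ≈ 0.577.
p = a·p₁ + b·p₂ ≈ (0.053, -0.992, -0.112); φ = arcsin(p_z) ≈ -6.43°, λ = atan2(p_y, p_x) ≈ -86.93°.

≈ (6°S, 87°W)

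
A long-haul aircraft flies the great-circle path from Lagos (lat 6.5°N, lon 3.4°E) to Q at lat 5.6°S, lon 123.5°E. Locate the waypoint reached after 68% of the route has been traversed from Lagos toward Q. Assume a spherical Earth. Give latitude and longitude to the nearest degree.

Convert each endpoint to a unit vector on the sphere (x = cos φ cos λ, y = cos φ sin λ, z = sin φ).
The central angle between the endpoints is δ = arccos(p₁·p₂) ≈ 2.102 rad (120.5°).
Interpolate at f = 0.68 with slerp weights a = sin((1−f)δ)/sin δ ≈ 0.723, b = sin(fδ)/sin δ ≈ 1.149.
p = a·p₁ + b·p₂ ≈ (0.086, 0.996, -0.030); φ = arcsin(p_z) ≈ -1.73°, λ = atan2(p_y, p_x) ≈ 85.06°.

≈ lat 2°S, lon 85°E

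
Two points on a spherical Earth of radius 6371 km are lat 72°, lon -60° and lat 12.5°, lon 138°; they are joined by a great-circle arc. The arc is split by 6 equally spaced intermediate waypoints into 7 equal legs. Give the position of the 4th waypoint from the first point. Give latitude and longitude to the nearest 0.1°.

The haversine formula gives a central angle δ ≈ 1.652 rad (94.7°) between the endpoints.
Interpolate at f = 4/7 with slerp weights a = sin((1−f)δ)/sin δ ≈ 0.652, b = sin(fδ)/sin δ ≈ 0.813.
p = a·p₁ + b·p₂ ≈ (-0.489, 0.356, 0.796); φ = arcsin(p_z) ≈ 52.79°, λ = atan2(p_y, p_x) ≈ 143.91°.

≈ lat 52.8°, lon 143.9°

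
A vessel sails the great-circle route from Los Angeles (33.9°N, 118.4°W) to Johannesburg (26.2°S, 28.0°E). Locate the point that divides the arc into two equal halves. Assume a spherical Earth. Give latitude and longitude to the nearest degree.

≈ (13°N, 38°W)

The haversine formula gives a central angle δ ≈ 2.619 rad (150.1°) between the endpoints.
Interpolate at f = 1/2 with slerp weights a = sin((1−f)δ)/sin δ ≈ 1.936, b = sin(fδ)/sin δ ≈ 1.936.
p = a·p₁ + b·p₂ ≈ (0.769, -0.598, 0.225); φ = arcsin(p_z) ≈ 13.00°, λ = atan2(p_y, p_x) ≈ -37.85°.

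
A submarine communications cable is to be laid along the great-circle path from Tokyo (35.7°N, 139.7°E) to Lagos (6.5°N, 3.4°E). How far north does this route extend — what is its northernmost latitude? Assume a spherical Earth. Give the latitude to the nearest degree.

The great circle lies in the plane with unit normal n̂ = (p₁ × p₂)/|p₁ × p₂|.
Here n̂_z ≈ -0.651; the vertex latitude is φ_max = arccos|n̂_z| ≈ 49.4°.

≈ 49°N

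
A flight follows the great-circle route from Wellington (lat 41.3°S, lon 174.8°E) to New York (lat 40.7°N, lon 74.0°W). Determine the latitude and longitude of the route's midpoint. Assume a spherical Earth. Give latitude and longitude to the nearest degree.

≈ lat 1°S, lon 129°W

Write both endpoints as unit vectors p₁, p₂ with components (cos φ cos λ, cos φ sin λ, sin φ).
The central angle between the endpoints is δ = arccos(p₁·p₂) ≈ 2.261 rad (129.5°).
Interpolate at f = 1/2 with slerp weights a = sin((1−f)δ)/sin δ ≈ 1.173, b = sin(fδ)/sin δ ≈ 1.173.
p = a·p₁ + b·p₂ ≈ (-0.632, -0.775, -0.009); φ = arcsin(p_z) ≈ -0.53°, λ = atan2(p_y, p_x) ≈ -129.22°.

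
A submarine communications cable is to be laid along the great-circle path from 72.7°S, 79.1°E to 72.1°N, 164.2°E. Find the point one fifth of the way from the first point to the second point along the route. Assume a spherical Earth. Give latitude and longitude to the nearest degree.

Convert each endpoint to a unit vector on the sphere (x = cos φ cos λ, y = cos φ sin λ, z = sin φ).
The central angle between the endpoints is δ = arccos(p₁·p₂) ≈ 2.692 rad (154.3°).
Interpolate at f = 1/5 with slerp weights a = sin((1−f)δ)/sin δ ≈ 1.922, b = sin(fδ)/sin δ ≈ 1.181.
p = a·p₁ + b·p₂ ≈ (-0.241, 0.660, -0.712); φ = arcsin(p_z) ≈ -45.36°, λ = atan2(p_y, p_x) ≈ 110.07°.

≈ 45°S, 110°E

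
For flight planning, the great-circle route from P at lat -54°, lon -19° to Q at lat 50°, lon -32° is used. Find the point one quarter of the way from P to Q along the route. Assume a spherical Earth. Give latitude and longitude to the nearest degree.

≈ lat -28°, lon -23°

From cos δ = sin φ₁ sin φ₂ + cos φ₁ cos φ₂ cos Δλ, the central angle is δ ≈ 1.825 rad (104.6°).
Interpolate at f = 1/4 with slerp weights a = sin((1−f)δ)/sin δ ≈ 1.012, b = sin(fδ)/sin δ ≈ 0.455.
p = a·p₁ + b·p₂ ≈ (0.811, -0.349, -0.470); φ = arcsin(p_z) ≈ -28.05°, λ = atan2(p_y, p_x) ≈ -23.28°.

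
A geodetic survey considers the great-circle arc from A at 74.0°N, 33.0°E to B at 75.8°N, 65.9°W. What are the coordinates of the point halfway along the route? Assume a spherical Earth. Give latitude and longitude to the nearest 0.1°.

≈ 80.0°N, 12.6°W

Write both endpoints as unit vectors p₁, p₂ with components (cos φ cos λ, cos φ sin λ, sin φ).
The central angle between the endpoints is δ = arccos(p₁·p₂) ≈ 0.399 rad (22.9°).
Interpolate at f = 1/2 with slerp weights a = sin((1−f)δ)/sin δ ≈ 0.510, b = sin(fδ)/sin δ ≈ 0.510.
p = a·p₁ + b·p₂ ≈ (0.169, -0.038, 0.985); φ = arcsin(p_z) ≈ 80.03°, λ = atan2(p_y, p_x) ≈ -12.56°.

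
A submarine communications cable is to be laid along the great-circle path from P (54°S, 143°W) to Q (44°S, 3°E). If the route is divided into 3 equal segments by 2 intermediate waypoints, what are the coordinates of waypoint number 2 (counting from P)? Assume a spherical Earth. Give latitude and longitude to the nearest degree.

≈ (67°S, 19°W)

The haversine formula gives a central angle δ ≈ 1.358 rad (77.8°) between the endpoints.
Interpolate at f = 2/3 with slerp weights a = sin((1−f)δ)/sin δ ≈ 0.447, b = sin(fδ)/sin δ ≈ 0.805.
p = a·p₁ + b·p₂ ≈ (0.368, -0.128, -0.921); φ = arcsin(p_z) ≈ -67.07°, λ = atan2(p_y, p_x) ≈ -19.17°.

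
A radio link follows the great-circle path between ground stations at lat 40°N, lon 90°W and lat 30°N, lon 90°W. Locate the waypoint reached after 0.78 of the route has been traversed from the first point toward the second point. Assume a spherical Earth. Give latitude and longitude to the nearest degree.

≈ lat 32°N, lon 90°W

Write both endpoints as unit vectors p₁, p₂ with components (cos φ cos λ, cos φ sin λ, sin φ).
The central angle between the endpoints is δ = arccos(p₁·p₂) ≈ 0.175 rad (10.0°).
Interpolate at f = 0.78 with slerp weights a = sin((1−f)δ)/sin δ ≈ 0.221, b = sin(fδ)/sin δ ≈ 0.782.
p = a·p₁ + b·p₂ ≈ (0.000, -0.846, 0.533); φ = arcsin(p_z) ≈ 32.20°, λ = atan2(p_y, p_x) ≈ -90.00°.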